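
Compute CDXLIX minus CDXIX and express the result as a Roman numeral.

CDXLIX = 449
CDXIX = 419
449 - 419 = 30

XXX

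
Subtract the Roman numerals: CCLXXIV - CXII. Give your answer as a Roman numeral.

CCLXXIV = 274
CXII = 112
274 - 112 = 162

CLXII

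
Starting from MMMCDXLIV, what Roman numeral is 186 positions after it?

MMMCDXLIV = 3444
3444 + 186 = 3630

MMMDCXXX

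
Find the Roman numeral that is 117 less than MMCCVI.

MMCCVI = 2206
2206 - 117 = 2089

MMLXXXIX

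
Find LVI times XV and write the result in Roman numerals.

LVI = 56
XV = 15
56 × 15 = 840

DCCCXL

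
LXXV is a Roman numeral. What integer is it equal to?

LXXV: L=50, X=10, X=10, V=5
50 + 10 + 10 + 5 = 75

75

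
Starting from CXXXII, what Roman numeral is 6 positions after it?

CXXXII = 132
132 + 6 = 138

CXXXVIII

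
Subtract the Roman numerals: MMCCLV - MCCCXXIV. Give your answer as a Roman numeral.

MMCCLV = 2255
MCCCXXIV = 1324
2255 - 1324 = 931

CMXXXI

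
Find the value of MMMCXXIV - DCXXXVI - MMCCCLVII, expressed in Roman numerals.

MMMCXXIV = 3124, DCXXXVI = 636, MMCCCLVII = 2357
3124 - 636 = 2488
2488 - 2357 = 131

CXXXI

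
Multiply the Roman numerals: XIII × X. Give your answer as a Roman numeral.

XIII = 13
X = 10
13 × 10 = 130

CXXX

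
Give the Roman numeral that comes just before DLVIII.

DLVIII = 558, so the previous integer is 558 - 1 = 557

DLVII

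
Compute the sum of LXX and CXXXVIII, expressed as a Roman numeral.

LXX = 70
CXXXVIII = 138
70 + 138 = 208

CCVIII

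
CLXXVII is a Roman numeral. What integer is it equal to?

CLXXVII: C=100, L=50, X=10, X=10, V=5, I=1, I=1
100 + 50 + 10 + 10 + 5 + 1 + 1 = 177

177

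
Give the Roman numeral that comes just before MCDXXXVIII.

MCDXXXVIII = 1438, so the previous integer is 1438 - 1 = 1437

MCDXXXVII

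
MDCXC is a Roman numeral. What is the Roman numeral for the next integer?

MDCXC = 1690, so the next integer is 1690 + 1 = 1691

MDCXCI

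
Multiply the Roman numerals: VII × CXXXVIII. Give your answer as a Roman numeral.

VII = 7
CXXXVIII = 138
7 × 138 = 966

CMLXVI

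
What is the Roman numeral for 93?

Convert 93 to Roman numerals:
  93 contains 1×90 (XC)
  3 contains 3×1 (III)

XCIII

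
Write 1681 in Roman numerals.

Convert 1681 to Roman numerals:
  1681 contains 1×1000 (M)
  681 contains 1×500 (D)
  181 contains 1×100 (C)
  81 contains 1×50 (L)
  31 contains 3×10 (XXX)
  1 contains 1×1 (I)

MDCLXXXI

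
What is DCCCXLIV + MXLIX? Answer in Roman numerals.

DCCCXLIV = 844
MXLIX = 1049
844 + 1049 = 1893

MDCCCXCIII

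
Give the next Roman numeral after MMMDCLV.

MMMDCLV = 3655, so the next integer is 3655 + 1 = 3656

MMMDCLVI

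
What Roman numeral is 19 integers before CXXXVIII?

CXXXVIII = 138
138 - 19 = 119

CXIX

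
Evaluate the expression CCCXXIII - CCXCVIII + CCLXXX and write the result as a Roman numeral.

CCCXXIII = 323, CCXCVIII = 298, CCLXXX = 280
323 - 298 = 25
25 + 280 = 305

CCCV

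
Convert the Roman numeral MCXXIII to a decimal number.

MCXXIII: M=1000, C=100, X=10, X=10, I=1, I=1, I=1
1000 + 100 + 10 + 10 + 1 + 1 + 1 = 1123

1123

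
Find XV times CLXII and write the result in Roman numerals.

XV = 15
CLXII = 162
15 × 162 = 2430

MMCDXXX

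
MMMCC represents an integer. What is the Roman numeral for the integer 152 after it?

MMMCC = 3200
3200 + 152 = 3352

MMMCCCLII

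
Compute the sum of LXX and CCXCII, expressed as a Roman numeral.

LXX = 70
CCXCII = 292
70 + 292 = 362

CCCLXII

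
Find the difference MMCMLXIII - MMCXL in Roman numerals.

MMCMLXIII = 2963
MMCXL = 2140
2963 - 2140 = 823

DCCCXXIII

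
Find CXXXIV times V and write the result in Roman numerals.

CXXXIV = 134
V = 5
134 × 5 = 670

DCLXX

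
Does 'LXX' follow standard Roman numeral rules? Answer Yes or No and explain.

'LXX': Check the rules: uses only the symbols I, V, X, L, C, D, M; no symbol is repeated more than three times in a row; V, L and D each appear at most once; no smaller symbol precedes a larger one (values never increase from left to right). Value: L (50) + X (10) + X (10) = 70. So it is a valid standard Roman numeral.

Yes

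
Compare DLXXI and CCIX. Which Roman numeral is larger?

DLXXI = 571
CCIX = 209
571 is larger

DLXXI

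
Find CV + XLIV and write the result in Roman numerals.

CV = 105
XLIV = 44
105 + 44 = 149

CXLIX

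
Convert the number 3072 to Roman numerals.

Convert 3072 to Roman numerals:
  3072 contains 3×1000 (MMM)
  72 contains 1×50 (L)
  22 contains 2×10 (XX)
  2 contains 2×1 (II)

MMMLXXII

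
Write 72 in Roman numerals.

Convert 72 to Roman numerals:
  72 contains 1×50 (L)
  22 contains 2×10 (XX)
  2 contains 2×1 (II)

LXXII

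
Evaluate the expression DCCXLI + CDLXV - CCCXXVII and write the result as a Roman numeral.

DCCXLI = 741, CDLXV = 465, CCCXXVII = 327
741 + 465 = 1206
1206 - 327 = 879

DCCCLXXIX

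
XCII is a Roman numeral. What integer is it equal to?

XCII: XC=90, I=1, I=1
90 + 1 + 1 = 92

92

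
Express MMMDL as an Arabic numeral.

MMMDL: M=1000, M=1000, M=1000, D=500, L=50
1000 + 1000 + 1000 + 500 + 50 = 3550

3550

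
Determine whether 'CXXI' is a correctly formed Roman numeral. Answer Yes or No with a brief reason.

'CXXI': Check the rules: uses only the symbols I, V, X, L, C, D, M; no symbol is repeated more than three times in a row; V, L and D each appear at most once; no smaller symbol precedes a larger one (values never increase from left to right). Value: C (100) + X (10) + X (10) + I (1) = 121. So it is a valid standard Roman numeral.

Yes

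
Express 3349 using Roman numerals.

Convert 3349 to Roman numerals:
  3349 contains 3×1000 (MMM)
  349 contains 3×100 (CCC)
  49 contains 1×40 (XL)
  9 contains 1×9 (IX)

MMMCCCXLIX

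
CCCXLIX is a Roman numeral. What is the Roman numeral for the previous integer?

CCCXLIX = 349, so the previous integer is 349 - 1 = 348

CCCXLVIII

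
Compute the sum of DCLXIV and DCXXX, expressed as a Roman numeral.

DCLXIV = 664
DCXXX = 630
664 + 630 = 1294

MCCXCIV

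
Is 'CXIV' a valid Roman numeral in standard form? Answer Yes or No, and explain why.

'CXIV': Check the rules: uses only the symbols I, V, X, L, C, D, M; no symbol is repeated more than three times in a row; V, L and D each appear at most once; the only place a smaller symbol precedes a larger one is the allowed subtractive pair IV, the symbol right after such a pair (if any) is smaller than the pair's first symbol, and otherwise the values never increase from left to right. Value: C (100) + X (10) + IV (4) = 114. So it is a valid standard Roman numeral.

Yes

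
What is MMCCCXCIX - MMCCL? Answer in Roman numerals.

MMCCCXCIX = 2399
MMCCL = 2250
2399 - 2250 = 149

CXLIX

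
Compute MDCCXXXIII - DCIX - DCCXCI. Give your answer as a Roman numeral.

MDCCXXXIII = 1733, DCIX = 609, DCCXCI = 791
1733 - 609 = 1124
1124 - 791 = 333

CCCXXXIII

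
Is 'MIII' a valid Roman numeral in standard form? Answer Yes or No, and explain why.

'MIII': Check the rules: uses only the symbols I, V, X, L, C, D, M; no symbol is repeated more than three times in a row; V, L and D each appear at most once; no smaller symbol precedes a larger one (values never increase from left to right). Value: M (1000) + I (1) + I (1) + I (1) = 1003. So it is a valid standard Roman numeral.

Yes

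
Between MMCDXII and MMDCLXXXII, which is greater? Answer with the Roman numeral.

MMCDXII = 2412
MMDCLXXXII = 2682
2682 is larger

MMDCLXXXII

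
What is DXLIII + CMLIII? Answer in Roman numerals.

DXLIII = 543
CMLIII = 953
543 + 953 = 1496

MCDXCVI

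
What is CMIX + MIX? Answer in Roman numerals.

CMIX = 909
MIX = 1009
909 + 1009 = 1918

MCMXVIII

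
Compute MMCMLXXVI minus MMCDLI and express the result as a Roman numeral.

MMCMLXXVI = 2976
MMCDLI = 2451
2976 - 2451 = 525

DXXV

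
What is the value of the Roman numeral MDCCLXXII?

MDCCLXXII: M=1000, D=500, C=100, C=100, L=50, X=10, X=10, I=1, I=1
1000 + 500 + 100 + 100 + 50 + 10 + 10 + 1 + 1 = 1772

1772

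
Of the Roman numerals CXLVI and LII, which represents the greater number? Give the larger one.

CXLVI = 146
LII = 52
146 is larger

CXLVI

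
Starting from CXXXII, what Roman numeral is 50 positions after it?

CXXXII = 132
132 + 50 = 182

CLXXXII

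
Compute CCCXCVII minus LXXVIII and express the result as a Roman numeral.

CCCXCVII = 397
LXXVIII = 78
397 - 78 = 319

CCCXIX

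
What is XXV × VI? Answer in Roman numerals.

XXV = 25
VI = 6
25 × 6 = 150

CL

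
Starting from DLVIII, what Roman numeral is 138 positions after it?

DLVIII = 558
558 + 138 = 696

DCXCVI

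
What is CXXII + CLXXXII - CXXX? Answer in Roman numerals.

CXXII = 122, CLXXXII = 182, CXXX = 130
122 + 182 = 304
304 - 130 = 174

CLXXIV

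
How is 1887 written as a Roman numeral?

Convert 1887 to Roman numerals:
  1887 contains 1×1000 (M)
  887 contains 1×500 (D)
  387 contains 3×100 (CCC)
  87 contains 1×50 (L)
  37 contains 3×10 (XXX)
  7 contains 1×5 (V)
  2 contains 2×1 (II)

MDCCCLXXXVII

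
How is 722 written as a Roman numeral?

Convert 722 to Roman numerals:
  722 contains 1×500 (D)
  222 contains 2×100 (CC)
  22 contains 2×10 (XX)
  2 contains 2×1 (II)

DCCXXII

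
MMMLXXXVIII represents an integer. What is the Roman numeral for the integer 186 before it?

MMMLXXXVIII = 3088
3088 - 186 = 2902

MMCMII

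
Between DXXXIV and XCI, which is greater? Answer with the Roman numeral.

DXXXIV = 534
XCI = 91
534 is larger

DXXXIV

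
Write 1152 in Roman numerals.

Convert 1152 to Roman numerals:
  1152 contains 1×1000 (M)
  152 contains 1×100 (C)
  52 contains 1×50 (L)
  2 contains 2×1 (II)

MCLII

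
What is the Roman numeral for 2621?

Convert 2621 to Roman numerals:
  2621 contains 2×1000 (MM)
  621 contains 1×500 (D)
  121 contains 1×100 (C)
  21 contains 2×10 (XX)
  1 contains 1×1 (I)

MMDCXXI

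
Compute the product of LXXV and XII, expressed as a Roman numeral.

LXXV = 75
XII = 12
75 × 12 = 900

CM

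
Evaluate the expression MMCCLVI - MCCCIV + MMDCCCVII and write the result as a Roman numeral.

MMCCLVI = 2256, MCCCIV = 1304, MMDCCCVII = 2807
2256 - 1304 = 952
952 + 2807 = 3759

MMMDCCLIX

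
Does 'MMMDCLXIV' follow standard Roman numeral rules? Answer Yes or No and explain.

'MMMDCLXIV': Check the rules: uses only the symbols I, V, X, L, C, D, M; no symbol is repeated more than three times in a row; V, L and D each appear at most once; the only place a smaller symbol precedes a larger one is the allowed subtractive pair IV, the symbol right after such a pair (if any) is smaller than the pair's first symbol, and otherwise the values never increase from left to right. Value: M (1000) + M (1000) + M (1000) + D (500) + C (100) + L (50) + X (10) + IV (4) = 3664. So it is a valid standard Roman numeral.

Yes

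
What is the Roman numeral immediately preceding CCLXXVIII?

CCLXXVIII = 278, so the previous integer is 278 - 1 = 277

CCLXXVII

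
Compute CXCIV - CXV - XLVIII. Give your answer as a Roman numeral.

CXCIV = 194, CXV = 115, XLVIII = 48
194 - 115 = 79
79 - 48 = 31

XXXI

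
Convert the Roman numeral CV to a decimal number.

CV: C=100, V=5
100 + 5 = 105

105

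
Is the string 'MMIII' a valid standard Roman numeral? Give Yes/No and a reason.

'MMIII': Check the rules: uses only the symbols I, V, X, L, C, D, M; no symbol is repeated more than three times in a row; V, L and D each appear at most once; no smaller symbol precedes a larger one (values never increase from left to right). Value: M (1000) + M (1000) + I (1) + I (1) + I (1) = 2003. So it is a valid standard Roman numeral.

Yes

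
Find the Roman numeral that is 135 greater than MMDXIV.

MMDXIV = 2514
2514 + 135 = 2649

MMDCXLIX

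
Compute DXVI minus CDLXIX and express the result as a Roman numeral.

DXVI = 516
CDLXIX = 469
516 - 469 = 47

XLVII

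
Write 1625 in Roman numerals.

Convert 1625 to Roman numerals:
  1625 contains 1×1000 (M)
  625 contains 1×500 (D)
  125 contains 1×100 (C)
  25 contains 2×10 (XX)
  5 contains 1×5 (V)

MDCXXV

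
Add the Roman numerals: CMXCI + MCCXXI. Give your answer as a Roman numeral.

CMXCI = 991
MCCXXI = 1221
991 + 1221 = 2212

MMCCXII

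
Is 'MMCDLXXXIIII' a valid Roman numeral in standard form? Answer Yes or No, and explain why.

'MMCDLXXXIIII': More than 3 consecutive I's

No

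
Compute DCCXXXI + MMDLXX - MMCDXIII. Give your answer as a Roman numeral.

DCCXXXI = 731, MMDLXX = 2570, MMCDXIII = 2413
731 + 2570 = 3301
3301 - 2413 = 888

DCCCLXXXVIII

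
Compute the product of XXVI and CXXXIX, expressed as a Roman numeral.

XXVI = 26
CXXXIX = 139
26 × 139 = 3614

MMMDCXIV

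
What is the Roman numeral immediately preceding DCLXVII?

DCLXVII = 667, so the previous integer is 667 - 1 = 666

DCLXVI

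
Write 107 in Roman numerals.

Convert 107 to Roman numerals:
  107 contains 1×100 (C)
  7 contains 1×5 (V)
  2 contains 2×1 (II)

CVII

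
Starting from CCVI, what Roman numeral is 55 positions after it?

CCVI = 206
206 + 55 = 261

CCLXI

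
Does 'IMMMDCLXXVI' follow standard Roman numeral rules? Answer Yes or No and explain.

'IMMMDCLXXVI': Invalid subtractive combination: IM

No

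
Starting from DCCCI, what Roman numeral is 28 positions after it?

DCCCI = 801
801 + 28 = 829

DCCCXXIX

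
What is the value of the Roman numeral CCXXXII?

CCXXXII: C=100, C=100, X=10, X=10, X=10, I=1, I=1
100 + 100 + 10 + 10 + 10 + 1 + 1 = 232

232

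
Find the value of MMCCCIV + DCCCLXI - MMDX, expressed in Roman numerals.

MMCCCIV = 2304, DCCCLXI = 861, MMDX = 2510
2304 + 861 = 3165
3165 - 2510 = 655

DCLV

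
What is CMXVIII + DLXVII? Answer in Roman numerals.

CMXVIII = 918
DLXVII = 567
918 + 567 = 1485

MCDLXXXV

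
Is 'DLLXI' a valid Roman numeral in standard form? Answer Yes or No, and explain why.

'DLLXI': L should not appear more than once

No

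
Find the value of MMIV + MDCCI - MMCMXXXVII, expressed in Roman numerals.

MMIV = 2004, MDCCI = 1701, MMCMXXXVII = 2937
2004 + 1701 = 3705
3705 - 2937 = 768

DCCLXVIII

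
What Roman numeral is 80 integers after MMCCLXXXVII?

MMCCLXXXVII = 2287
2287 + 80 = 2367

MMCCCLXVII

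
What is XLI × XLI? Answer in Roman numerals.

XLI = 41
XLI = 41
41 × 41 = 1681

MDCLXXXI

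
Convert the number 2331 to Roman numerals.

Convert 2331 to Roman numerals:
  2331 contains 2×1000 (MM)
  331 contains 3×100 (CCC)
  31 contains 3×10 (XXX)
  1 contains 1×1 (I)

MMCCCXXXI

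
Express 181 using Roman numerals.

Convert 181 to Roman numerals:
  181 contains 1×100 (C)
  81 contains 1×50 (L)
  31 contains 3×10 (XXX)
  1 contains 1×1 (I)

CLXXXI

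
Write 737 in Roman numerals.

Convert 737 to Roman numerals:
  737 contains 1×500 (D)
  237 contains 2×100 (CC)
  37 contains 3×10 (XXX)
  7 contains 1×5 (V)
  2 contains 2×1 (II)

DCCXXXVII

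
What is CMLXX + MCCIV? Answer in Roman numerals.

CMLXX = 970
MCCIV = 1204
970 + 1204 = 2174

MMCLXXIV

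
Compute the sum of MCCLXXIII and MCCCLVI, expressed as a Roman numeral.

MCCLXXIII = 1273
MCCCLVI = 1356
1273 + 1356 = 2629

MMDCXXIX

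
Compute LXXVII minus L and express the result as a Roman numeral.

LXXVII = 77
L = 50
77 - 50 = 27

XXVII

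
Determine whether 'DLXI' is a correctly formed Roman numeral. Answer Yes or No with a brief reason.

'DLXI': Check the rules: uses only the symbols I, V, X, L, C, D, M; no symbol is repeated more than three times in a row; V, L and D each appear at most once; no smaller symbol precedes a larger one (values never increase from left to right). Value: D (500) + L (50) + X (10) + I (1) = 561. So it is a valid standard Roman numeral.

Yes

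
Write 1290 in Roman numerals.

Convert 1290 to Roman numerals:
  1290 contains 1×1000 (M)
  290 contains 2×100 (CC)
  90 contains 1×90 (XC)

MCCXC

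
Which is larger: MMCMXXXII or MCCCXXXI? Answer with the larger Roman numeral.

MMCMXXXII = 2932
MCCCXXXI = 1331
2932 is larger

MMCMXXXII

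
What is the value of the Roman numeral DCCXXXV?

DCCXXXV: D=500, C=100, C=100, X=10, X=10, X=10, V=5
500 + 100 + 100 + 10 + 10 + 10 + 5 = 735

735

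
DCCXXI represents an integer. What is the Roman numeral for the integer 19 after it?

DCCXXI = 721
721 + 19 = 740

DCCXL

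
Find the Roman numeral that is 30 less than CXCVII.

CXCVII = 197
197 - 30 = 167

CLXVII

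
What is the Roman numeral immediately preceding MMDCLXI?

MMDCLXI = 2661, so the previous integer is 2661 - 1 = 2660

MMDCLX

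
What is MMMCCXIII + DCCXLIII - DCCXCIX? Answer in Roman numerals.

MMMCCXIII = 3213, DCCXLIII = 743, DCCXCIX = 799
3213 + 743 = 3956
3956 - 799 = 3157

MMMCLVII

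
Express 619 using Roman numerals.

Convert 619 to Roman numerals:
  619 contains 1×500 (D)
  119 contains 1×100 (C)
  19 contains 1×10 (X)
  9 contains 1×9 (IX)

DCXIX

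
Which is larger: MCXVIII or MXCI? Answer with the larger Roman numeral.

MCXVIII = 1118
MXCI = 1091
1118 is larger

MCXVIII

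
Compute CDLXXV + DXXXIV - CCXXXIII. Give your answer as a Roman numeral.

CDLXXV = 475, DXXXIV = 534, CCXXXIII = 233
475 + 534 = 1009
1009 - 233 = 776

DCCLXXVI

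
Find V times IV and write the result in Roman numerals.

V = 5
IV = 4
5 × 4 = 20

XX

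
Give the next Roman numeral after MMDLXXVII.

MMDLXXVII = 2577; next is 2578

MMDLXXVIII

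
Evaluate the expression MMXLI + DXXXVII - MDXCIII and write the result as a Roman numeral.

MMXLI = 2041, DXXXVII = 537, MDXCIII = 1593
2041 + 537 = 2578
2578 - 1593 = 985

CMLXXXV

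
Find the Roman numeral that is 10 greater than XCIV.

XCIV = 94
94 + 10 = 104

CIV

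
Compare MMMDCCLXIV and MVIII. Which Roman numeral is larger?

MMMDCCLXIV = 3764
MVIII = 1008
3764 is larger

MMMDCCLXIV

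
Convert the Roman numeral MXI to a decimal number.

MXI: M=1000, X=10, I=1
1000 + 10 + 1 = 1011

1011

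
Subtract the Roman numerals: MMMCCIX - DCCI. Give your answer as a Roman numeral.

MMMCCIX = 3209
DCCI = 701
3209 - 701 = 2508

MMDVIII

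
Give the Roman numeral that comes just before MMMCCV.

MMMCCV = 3205, so the previous integer is 3205 - 1 = 3204

MMMCCIV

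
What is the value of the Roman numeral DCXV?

DCXV: D=500, C=100, X=10, V=5
500 + 100 + 10 + 5 = 615

615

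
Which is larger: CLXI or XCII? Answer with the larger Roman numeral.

CLXI = 161
XCII = 92
161 is larger

CLXI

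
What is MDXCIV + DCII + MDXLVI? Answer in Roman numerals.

MDXCIV = 1594, DCII = 602, MDXLVI = 1546
1594 + 602 = 2196
2196 + 1546 = 3742

MMMDCCXLII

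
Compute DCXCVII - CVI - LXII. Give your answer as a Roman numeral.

DCXCVII = 697, CVI = 106, LXII = 62
697 - 106 = 591
591 - 62 = 529

DXXIX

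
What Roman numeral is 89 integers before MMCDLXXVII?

MMCDLXXVII = 2477
2477 - 89 = 2388

MMCCCLXXXVIII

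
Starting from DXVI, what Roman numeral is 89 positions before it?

DXVI = 516
516 - 89 = 427

CDXXVII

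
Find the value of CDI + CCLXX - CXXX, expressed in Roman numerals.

CDI = 401, CCLXX = 270, CXXX = 130
401 + 270 = 671
671 - 130 = 541

DXLI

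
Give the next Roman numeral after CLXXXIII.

CLXXXIII = 183; next is 184

CLXXXIV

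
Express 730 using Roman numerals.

Convert 730 to Roman numerals:
  730 contains 1×500 (D)
  230 contains 2×100 (CC)
  30 contains 3×10 (XXX)

DCCXXX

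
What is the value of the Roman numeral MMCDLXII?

MMCDLXII: M=1000, M=1000, CD=400, L=50, X=10, I=1, I=1
1000 + 1000 + 400 + 50 + 10 + 1 + 1 = 2462

2462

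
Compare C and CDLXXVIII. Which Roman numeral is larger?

C = 100
CDLXXVIII = 478
478 is larger

CDLXXVIII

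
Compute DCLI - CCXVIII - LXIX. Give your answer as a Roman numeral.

DCLI = 651, CCXVIII = 218, LXIX = 69
651 - 218 = 433
433 - 69 = 364

CCCLXIV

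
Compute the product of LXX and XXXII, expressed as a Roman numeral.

LXX = 70
XXXII = 32
70 × 32 = 2240

MMCCXL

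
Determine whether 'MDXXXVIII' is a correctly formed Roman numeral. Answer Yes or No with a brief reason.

'MDXXXVIII': Check the rules: uses only the symbols I, V, X, L, C, D, M; no symbol is repeated more than three times in a row; V, L and D each appear at most once; no smaller symbol precedes a larger one (values never increase from left to right). Value: M (1000) + D (500) + X (10) + X (10) + X (10) + V (5) + I (1) + I (1) + I (1) = 1538. So it is a valid standard Roman numeral.

Yes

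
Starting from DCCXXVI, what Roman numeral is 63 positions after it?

DCCXXVI = 726
726 + 63 = 789

DCCLXXXIX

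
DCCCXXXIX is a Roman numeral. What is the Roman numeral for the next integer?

DCCCXXXIX = 839, so the next integer is 839 + 1 = 840

DCCCXL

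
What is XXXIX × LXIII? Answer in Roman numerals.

XXXIX = 39
LXIII = 63
39 × 63 = 2457

MMCDLVII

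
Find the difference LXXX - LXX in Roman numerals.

LXXX = 80
LXX = 70
80 - 70 = 10

X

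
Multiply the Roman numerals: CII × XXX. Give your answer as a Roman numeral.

CII = 102
XXX = 30
102 × 30 = 3060

MMMLX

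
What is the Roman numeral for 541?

Convert 541 to Roman numerals:
  541 contains 1×500 (D)
  41 contains 1×40 (XL)
  1 contains 1×1 (I)

DXLI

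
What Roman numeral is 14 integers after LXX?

LXX = 70
70 + 14 = 84

LXXXIV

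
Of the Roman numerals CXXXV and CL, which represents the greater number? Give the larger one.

CXXXV = 135
CL = 150
150 is larger

CL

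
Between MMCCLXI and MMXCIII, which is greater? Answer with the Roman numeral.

MMCCLXI = 2261
MMXCIII = 2093
2261 is larger

MMCCLXI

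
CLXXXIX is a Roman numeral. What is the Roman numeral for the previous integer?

CLXXXIX = 189, so the previous integer is 189 - 1 = 188

CLXXXVIII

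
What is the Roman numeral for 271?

Convert 271 to Roman numerals:
  271 contains 2×100 (CC)
  71 contains 1×50 (L)
  21 contains 2×10 (XX)
  1 contains 1×1 (I)

CCLXXI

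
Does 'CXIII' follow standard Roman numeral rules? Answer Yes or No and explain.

'CXIII': Check the rules: uses only the symbols I, V, X, L, C, D, M; no symbol is repeated more than three times in a row; V, L and D each appear at most once; no smaller symbol precedes a larger one (values never increase from left to right). Value: C (100) + X (10) + I (1) + I (1) + I (1) = 113. So it is a valid standard Roman numeral.

Yes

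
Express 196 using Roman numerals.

Convert 196 to Roman numerals:
  196 contains 1×100 (C)
  96 contains 1×90 (XC)
  6 contains 1×5 (V)
  1 contains 1×1 (I)

CXCVI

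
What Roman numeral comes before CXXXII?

CXXXII = 132; previous is 131

CXXXI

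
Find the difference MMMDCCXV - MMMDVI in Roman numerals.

MMMDCCXV = 3715
MMMDVI = 3506
3715 - 3506 = 209

CCIX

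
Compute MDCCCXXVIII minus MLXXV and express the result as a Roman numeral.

MDCCCXXVIII = 1828
MLXXV = 1075
1828 - 1075 = 753

DCCLIII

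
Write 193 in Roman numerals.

Convert 193 to Roman numerals:
  193 contains 1×100 (C)
  93 contains 1×90 (XC)
  3 contains 3×1 (III)

CXCIII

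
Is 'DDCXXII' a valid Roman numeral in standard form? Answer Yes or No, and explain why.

'DDCXXII': D should not appear more than once

No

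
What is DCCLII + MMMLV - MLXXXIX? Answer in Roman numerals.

DCCLII = 752, MMMLV = 3055, MLXXXIX = 1089
752 + 3055 = 3807
3807 - 1089 = 2718

MMDCCXVIII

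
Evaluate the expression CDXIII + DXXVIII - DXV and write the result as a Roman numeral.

CDXIII = 413, DXXVIII = 528, DXV = 515
413 + 528 = 941
941 - 515 = 426

CDXXVI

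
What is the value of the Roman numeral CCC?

CCC: C=100, C=100, C=100
100 + 100 + 100 = 300

300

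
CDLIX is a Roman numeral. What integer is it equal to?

CDLIX: CD=400, L=50, IX=9
400 + 50 + 9 = 459

459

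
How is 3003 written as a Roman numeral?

Convert 3003 to Roman numerals:
  3003 contains 3×1000 (MMM)
  3 contains 3×1 (III)

MMMIII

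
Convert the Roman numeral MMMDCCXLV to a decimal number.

MMMDCCXLV: M=1000, M=1000, M=1000, D=500, C=100, C=100, XL=40, V=5
1000 + 1000 + 1000 + 500 + 100 + 100 + 40 + 5 = 3745

3745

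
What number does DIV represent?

DIV: D=500, IV=4
500 + 4 = 504

504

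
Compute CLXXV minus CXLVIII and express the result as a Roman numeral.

CLXXV = 175
CXLVIII = 148
175 - 148 = 27

XXVII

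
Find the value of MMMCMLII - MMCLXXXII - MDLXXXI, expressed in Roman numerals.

MMMCMLII = 3952, MMCLXXXII = 2182, MDLXXXI = 1581
3952 - 2182 = 1770
1770 - 1581 = 189

CLXXXIX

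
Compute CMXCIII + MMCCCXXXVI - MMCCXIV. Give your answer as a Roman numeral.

CMXCIII = 993, MMCCCXXXVI = 2336, MMCCXIV = 2214
993 + 2336 = 3329
3329 - 2214 = 1115

MCXV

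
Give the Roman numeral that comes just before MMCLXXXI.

MMCLXXXI = 2181, so the previous integer is 2181 - 1 = 2180

MMCLXXX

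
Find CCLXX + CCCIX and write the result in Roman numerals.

CCLXX = 270
CCCIX = 309
270 + 309 = 579

DLXXIX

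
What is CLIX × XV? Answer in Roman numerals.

CLIX = 159
XV = 15
159 × 15 = 2385

MMCCCLXXXV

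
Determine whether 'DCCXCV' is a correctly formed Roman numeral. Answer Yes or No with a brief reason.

'DCCXCV': Check the rules: uses only the symbols I, V, X, L, C, D, M; no symbol is repeated more than three times in a row; V, L and D each appear at most once; the only place a smaller symbol precedes a larger one is the allowed subtractive pair XC, the symbol right after such a pair (if any) is smaller than the pair's first symbol, and otherwise the values never increase from left to right. Value: D (500) + C (100) + C (100) + XC (90) + V (5) = 795. So it is a valid standard Roman numeral.

Yes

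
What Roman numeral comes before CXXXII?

CXXXII = 132; previous is 131

CXXXI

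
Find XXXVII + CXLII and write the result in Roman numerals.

XXXVII = 37
CXLII = 142
37 + 142 = 179

CLXXIX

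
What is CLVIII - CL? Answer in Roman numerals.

CLVIII = 158
CL = 150
158 - 150 = 8

VIII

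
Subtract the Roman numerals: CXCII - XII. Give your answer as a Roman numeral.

CXCII = 192
XII = 12
192 - 12 = 180

CLXXX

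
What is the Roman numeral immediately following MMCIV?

MMCIV = 2104, so the next integer is 2104 + 1 = 2105

MMCV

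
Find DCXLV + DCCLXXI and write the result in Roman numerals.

DCXLV = 645
DCCLXXI = 771
645 + 771 = 1416

MCDXVI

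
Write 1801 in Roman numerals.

Convert 1801 to Roman numerals:
  1801 contains 1×1000 (M)
  801 contains 1×500 (D)
  301 contains 3×100 (CCC)
  1 contains 1×1 (I)

MDCCCI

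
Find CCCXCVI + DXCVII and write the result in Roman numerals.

CCCXCVI = 396
DXCVII = 597
396 + 597 = 993

CMXCIII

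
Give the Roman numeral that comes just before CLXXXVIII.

CLXXXVIII = 188, so the previous integer is 188 - 1 = 187

CLXXXVII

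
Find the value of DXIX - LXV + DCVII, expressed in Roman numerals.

DXIX = 519, LXV = 65, DCVII = 607
519 - 65 = 454
454 + 607 = 1061

MLXI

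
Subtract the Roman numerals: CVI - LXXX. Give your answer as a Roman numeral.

CVI = 106
LXXX = 80
106 - 80 = 26

XXVI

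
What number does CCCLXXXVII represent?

CCCLXXXVII: C=100, C=100, C=100, L=50, X=10, X=10, X=10, V=5, I=1, I=1
100 + 100 + 100 + 50 + 10 + 10 + 10 + 5 + 1 + 1 = 387

387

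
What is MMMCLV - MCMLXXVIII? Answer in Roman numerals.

MMMCLV = 3155
MCMLXXVIII = 1978
3155 - 1978 = 1177

MCLXXVII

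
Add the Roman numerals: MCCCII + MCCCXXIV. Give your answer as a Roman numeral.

MCCCII = 1302
MCCCXXIV = 1324
1302 + 1324 = 2626

MMDCXXVI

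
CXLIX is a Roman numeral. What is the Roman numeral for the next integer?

CXLIX = 149; next is 150

CL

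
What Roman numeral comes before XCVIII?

XCVIII = 98, so the previous integer is 98 - 1 = 97

XCVII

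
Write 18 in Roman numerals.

Convert 18 to Roman numerals:
  18 contains 1×10 (X)
  8 contains 1×5 (V)
  3 contains 3×1 (III)

XVIII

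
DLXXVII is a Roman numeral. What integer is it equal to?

DLXXVII: D=500, L=50, X=10, X=10, V=5, I=1, I=1
500 + 50 + 10 + 10 + 5 + 1 + 1 = 577

577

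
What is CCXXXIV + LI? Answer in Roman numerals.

CCXXXIV = 234
LI = 51
234 + 51 = 285

CCLXXXV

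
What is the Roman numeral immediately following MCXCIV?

MCXCIV = 1194; next is 1195

MCXCV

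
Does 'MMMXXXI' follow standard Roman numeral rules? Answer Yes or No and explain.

'MMMXXXI': Check the rules: uses only the symbols I, V, X, L, C, D, M; no symbol is repeated more than three times in a row; V, L and D each appear at most once; no smaller symbol precedes a larger one (values never increase from left to right). Value: M (1000) + M (1000) + M (1000) + X (10) + X (10) + X (10) + I (1) = 3031. So it is a valid standard Roman numeral.

Yes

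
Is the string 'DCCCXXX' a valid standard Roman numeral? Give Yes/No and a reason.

'DCCCXXX': Check the rules: uses only the symbols I, V, X, L, C, D, M; no symbol is repeated more than three times in a row; V, L and D each appear at most once; no smaller symbol precedes a larger one (values never increase from left to right). Value: D (500) + C (100) + C (100) + C (100) + X (10) + X (10) + X (10) = 830. So it is a valid standard Roman numeral.

Yes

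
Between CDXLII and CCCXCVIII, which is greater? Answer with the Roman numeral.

CDXLII = 442
CCCXCVIII = 398
442 is larger

CDXLII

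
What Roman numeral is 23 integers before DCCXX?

DCCXX = 720
720 - 23 = 697

DCXCVII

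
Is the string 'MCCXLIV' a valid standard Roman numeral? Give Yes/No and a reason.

'MCCXLIV': Check the rules: uses only the symbols I, V, X, L, C, D, M; no symbol is repeated more than three times in a row; V, L and D each appear at most once; the only places a smaller symbol precedes a larger one are the allowed subtractive pairs XL, IV, the symbol right after such a pair (if any) is smaller than the pair's first symbol, and otherwise the values never increase from left to right. Value: M (1000) + C (100) + C (100) + XL (40) + IV (4) = 1244. So it is a valid standard Roman numeral.

Yes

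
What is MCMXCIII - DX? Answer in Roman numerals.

MCMXCIII = 1993
DX = 510
1993 - 510 = 1483

MCDLXXXIII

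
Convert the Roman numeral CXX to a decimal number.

CXX: C=100, X=10, X=10
100 + 10 + 10 = 120

120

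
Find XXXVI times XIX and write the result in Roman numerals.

XXXVI = 36
XIX = 19
36 × 19 = 684

DCLXXXIV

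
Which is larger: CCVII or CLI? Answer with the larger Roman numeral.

CCVII = 207
CLI = 151
207 is larger

CCVII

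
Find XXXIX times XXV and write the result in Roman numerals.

XXXIX = 39
XXV = 25
39 × 25 = 975

CMLXXV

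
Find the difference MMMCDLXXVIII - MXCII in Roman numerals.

MMMCDLXXVIII = 3478
MXCII = 1092
3478 - 1092 = 2386

MMCCCLXXXVI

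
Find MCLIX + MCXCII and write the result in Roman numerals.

MCLIX = 1159
MCXCII = 1192
1159 + 1192 = 2351

MMCCCLI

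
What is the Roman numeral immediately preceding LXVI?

LXVI = 66, so the previous integer is 66 - 1 = 65

LXV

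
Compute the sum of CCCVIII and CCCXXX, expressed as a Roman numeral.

CCCVIII = 308
CCCXXX = 330
308 + 330 = 638

DCXXXVIII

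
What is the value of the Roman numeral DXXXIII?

DXXXIII: D=500, X=10, X=10, X=10, I=1, I=1, I=1
500 + 10 + 10 + 10 + 1 + 1 + 1 = 533

533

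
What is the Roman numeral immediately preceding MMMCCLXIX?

MMMCCLXIX = 3269, so the previous integer is 3269 - 1 = 3268

MMMCCLXVIII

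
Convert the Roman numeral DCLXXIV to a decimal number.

DCLXXIV: D=500, C=100, L=50, X=10, X=10, IV=4
500 + 100 + 50 + 10 + 10 + 4 = 674

674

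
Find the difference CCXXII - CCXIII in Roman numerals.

CCXXII = 222
CCXIII = 213
222 - 213 = 9

IX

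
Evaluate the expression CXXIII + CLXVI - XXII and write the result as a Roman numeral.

CXXIII = 123, CLXVI = 166, XXII = 22
123 + 166 = 289
289 - 22 = 267

CCLXVII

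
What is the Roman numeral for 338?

Convert 338 to Roman numerals:
  338 contains 3×100 (CCC)
  38 contains 3×10 (XXX)
  8 contains 1×5 (V)
  3 contains 3×1 (III)

CCCXXXVIII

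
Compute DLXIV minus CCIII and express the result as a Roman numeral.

DLXIV = 564
CCIII = 203
564 - 203 = 361

CCCLXI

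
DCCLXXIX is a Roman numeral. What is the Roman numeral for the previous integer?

DCCLXXIX = 779; previous is 778

DCCLXXVIII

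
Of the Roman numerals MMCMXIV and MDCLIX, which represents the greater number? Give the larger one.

MMCMXIV = 2914
MDCLIX = 1659
2914 is larger

MMCMXIV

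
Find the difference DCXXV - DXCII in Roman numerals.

DCXXV = 625
DXCII = 592
625 - 592 = 33

XXXIII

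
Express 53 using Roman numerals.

Convert 53 to Roman numerals:
  53 contains 1×50 (L)
  3 contains 3×1 (III)

LIII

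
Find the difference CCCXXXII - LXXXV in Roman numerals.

CCCXXXII = 332
LXXXV = 85
332 - 85 = 247

CCXLVII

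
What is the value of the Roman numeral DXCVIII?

DXCVIII: D=500, XC=90, V=5, I=1, I=1, I=1
500 + 90 + 5 + 1 + 1 + 1 = 598

598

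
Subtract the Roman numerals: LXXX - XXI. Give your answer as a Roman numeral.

LXXX = 80
XXI = 21
80 - 21 = 59

LIX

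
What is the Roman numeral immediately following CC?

CC = 200; next is 201

CCI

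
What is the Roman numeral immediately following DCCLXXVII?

DCCLXXVII = 777; next is 778

DCCLXXVIII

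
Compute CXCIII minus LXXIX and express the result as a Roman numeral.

CXCIII = 193
LXXIX = 79
193 - 79 = 114

CXIV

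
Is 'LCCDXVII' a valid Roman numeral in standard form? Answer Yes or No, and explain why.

'LCCDXVII': Invalid subtractive combination: LC

No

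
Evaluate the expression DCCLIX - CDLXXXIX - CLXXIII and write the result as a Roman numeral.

DCCLIX = 759, CDLXXXIX = 489, CLXXIII = 173
759 - 489 = 270
270 - 173 = 97

XCVII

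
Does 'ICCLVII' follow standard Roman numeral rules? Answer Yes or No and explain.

'ICCLVII': Invalid subtractive combination: IC

No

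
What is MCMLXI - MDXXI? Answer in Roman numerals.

MCMLXI = 1961
MDXXI = 1521
1961 - 1521 = 440

CDXL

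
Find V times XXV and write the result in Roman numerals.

V = 5
XXV = 25
5 × 25 = 125

CXXV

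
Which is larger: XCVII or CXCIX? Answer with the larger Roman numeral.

XCVII = 97
CXCIX = 199
199 is larger

CXCIX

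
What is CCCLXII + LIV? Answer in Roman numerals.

CCCLXII = 362
LIV = 54
362 + 54 = 416

CDXVI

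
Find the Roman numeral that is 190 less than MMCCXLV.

MMCCXLV = 2245
2245 - 190 = 2055

MMLV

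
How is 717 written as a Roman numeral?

Convert 717 to Roman numerals:
  717 contains 1×500 (D)
  217 contains 2×100 (CC)
  17 contains 1×10 (X)
  7 contains 1×5 (V)
  2 contains 2×1 (II)

DCCXVII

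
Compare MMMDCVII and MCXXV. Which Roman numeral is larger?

MMMDCVII = 3607
MCXXV = 1125
3607 is larger

MMMDCVII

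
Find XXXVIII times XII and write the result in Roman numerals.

XXXVIII = 38
XII = 12
38 × 12 = 456

CDLVI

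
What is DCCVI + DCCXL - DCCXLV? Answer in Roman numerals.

DCCVI = 706, DCCXL = 740, DCCXLV = 745
706 + 740 = 1446
1446 - 745 = 701

DCCI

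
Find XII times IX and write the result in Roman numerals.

XII = 12
IX = 9
12 × 9 = 108

CVIII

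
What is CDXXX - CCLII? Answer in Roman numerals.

CDXXX = 430
CCLII = 252
430 - 252 = 178

CLXXVIII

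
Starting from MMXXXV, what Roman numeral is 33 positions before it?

MMXXXV = 2035
2035 - 33 = 2002

MMII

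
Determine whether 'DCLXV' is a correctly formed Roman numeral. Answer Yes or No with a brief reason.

'DCLXV': Check the rules: uses only the symbols I, V, X, L, C, D, M; no symbol is repeated more than three times in a row; V, L and D each appear at most once; no smaller symbol precedes a larger one (values never increase from left to right). Value: D (500) + C (100) + L (50) + X (10) + V (5) = 665. So it is a valid standard Roman numeral.

Yes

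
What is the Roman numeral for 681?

Convert 681 to Roman numerals:
  681 contains 1×500 (D)
  181 contains 1×100 (C)
  81 contains 1×50 (L)
  31 contains 3×10 (XXX)
  1 contains 1×1 (I)

DCLXXXI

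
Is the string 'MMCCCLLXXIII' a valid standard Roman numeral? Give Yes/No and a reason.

'MMCCCLLXXIII': L should not appear more than once

No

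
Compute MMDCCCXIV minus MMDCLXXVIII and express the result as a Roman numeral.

MMDCCCXIV = 2814
MMDCLXXVIII = 2678
2814 - 2678 = 136

CXXXVI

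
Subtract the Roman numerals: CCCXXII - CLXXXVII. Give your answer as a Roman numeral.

CCCXXII = 322
CLXXXVII = 187
322 - 187 = 135

CXXXV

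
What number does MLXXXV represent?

MLXXXV: M=1000, L=50, X=10, X=10, X=10, V=5
1000 + 50 + 10 + 10 + 10 + 5 = 1085

1085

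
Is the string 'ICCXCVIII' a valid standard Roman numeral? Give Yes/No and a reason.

'ICCXCVIII': Invalid subtractive combination: IC

No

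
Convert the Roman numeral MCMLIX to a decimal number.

MCMLIX: M=1000, CM=900, L=50, IX=9
1000 + 900 + 50 + 9 = 1959

1959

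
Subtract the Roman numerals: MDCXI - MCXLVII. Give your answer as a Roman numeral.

MDCXI = 1611
MCXLVII = 1147
1611 - 1147 = 464

CDLXIV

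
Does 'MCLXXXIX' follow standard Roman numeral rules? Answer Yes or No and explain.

'MCLXXXIX': Check the rules: uses only the symbols I, V, X, L, C, D, M; no symbol is repeated more than three times in a row; V, L and D each appear at most once; the only place a smaller symbol precedes a larger one is the allowed subtractive pair IX, the symbol right after such a pair (if any) is smaller than the pair's first symbol, and otherwise the values never increase from left to right. Value: M (1000) + C (100) + L (50) + X (10) + X (10) + X (10) + IX (9) = 1189. So it is a valid standard Roman numeral.

Yes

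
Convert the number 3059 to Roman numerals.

Convert 3059 to Roman numerals:
  3059 contains 3×1000 (MMM)
  59 contains 1×50 (L)
  9 contains 1×9 (IX)

MMMLIX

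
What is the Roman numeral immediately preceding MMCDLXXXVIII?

MMCDLXXXVIII = 2488, so the previous integer is 2488 - 1 = 2487

MMCDLXXXVII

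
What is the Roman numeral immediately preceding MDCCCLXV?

MDCCCLXV = 1865; previous is 1864

MDCCCLXIV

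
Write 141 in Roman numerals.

Convert 141 to Roman numerals:
  141 contains 1×100 (C)
  41 contains 1×40 (XL)
  1 contains 1×1 (I)

CXLI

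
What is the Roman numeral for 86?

Convert 86 to Roman numerals:
  86 contains 1×50 (L)
  36 contains 3×10 (XXX)
  6 contains 1×5 (V)
  1 contains 1×1 (I)

LXXXVI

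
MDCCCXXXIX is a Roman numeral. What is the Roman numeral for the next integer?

MDCCCXXXIX = 1839; next is 1840

MDCCCXL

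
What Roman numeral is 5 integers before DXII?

DXII = 512
512 - 5 = 507

DVII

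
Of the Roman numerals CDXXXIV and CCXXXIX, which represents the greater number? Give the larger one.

CDXXXIV = 434
CCXXXIX = 239
434 is larger

CDXXXIV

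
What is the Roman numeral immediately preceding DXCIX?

DXCIX = 599; previous is 598

DXCVIII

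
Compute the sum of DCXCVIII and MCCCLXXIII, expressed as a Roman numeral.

DCXCVIII = 698
MCCCLXXIII = 1373
698 + 1373 = 2071

MMLXXI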